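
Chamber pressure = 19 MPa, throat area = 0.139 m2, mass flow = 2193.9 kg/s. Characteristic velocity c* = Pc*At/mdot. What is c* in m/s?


c* = 19e6 * 0.139 / 2193.9 = 1204 m/s

1204 m/s


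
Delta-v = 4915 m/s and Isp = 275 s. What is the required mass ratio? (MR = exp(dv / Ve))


Ve = 275 * 9.81 = 2697.75 m/s
MR = exp(4915 / 2697.75) = 6.184

6.184


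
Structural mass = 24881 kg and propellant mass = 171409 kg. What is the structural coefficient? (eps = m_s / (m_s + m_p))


eps = 24881 / (24881 + 171409) = 0.1268

0.1268


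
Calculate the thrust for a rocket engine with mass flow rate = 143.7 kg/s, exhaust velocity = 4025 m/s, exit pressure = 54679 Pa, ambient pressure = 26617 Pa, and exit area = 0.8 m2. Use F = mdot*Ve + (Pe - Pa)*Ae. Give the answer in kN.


F = 143.7 * 4025 + (54679 - 26617) * 0.8 = 600842.0 N = 600.8 kN

600.8 kN


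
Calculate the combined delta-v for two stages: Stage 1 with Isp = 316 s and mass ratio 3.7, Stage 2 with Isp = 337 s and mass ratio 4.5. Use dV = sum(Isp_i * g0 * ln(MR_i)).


dV1 = 316 * 9.81 * ln(3.7) = 4055.8 m/s
dV2 = 337 * 9.81 * ln(4.5) = 4972.4 m/s
Total dV = 4055.8 + 4972.4 = 9028.2 m/s ~ 9028 m/s

9028 m/s


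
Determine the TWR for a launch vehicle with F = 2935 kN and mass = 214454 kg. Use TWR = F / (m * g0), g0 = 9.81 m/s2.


TWR = 2935000 / (214454 * 9.81) = 1.4

1.4


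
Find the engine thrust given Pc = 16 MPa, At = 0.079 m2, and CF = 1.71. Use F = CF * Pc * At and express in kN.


F = 1.71 * 16e6 * 0.079 = 2.1614e+06 N = 2161.4 kN

2161.4 kN


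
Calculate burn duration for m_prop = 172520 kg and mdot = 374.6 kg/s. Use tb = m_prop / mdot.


tb = 172520 / 374.6 = 460.5 s

460.5 s


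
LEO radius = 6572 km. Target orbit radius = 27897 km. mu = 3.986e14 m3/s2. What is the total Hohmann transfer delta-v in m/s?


V1 = sqrt(mu/r1) = 7787.89 m/s
dV1 = V1*(sqrt(2*r2/(r1+r2)) - 1) = 2120.41 m/s
V2 = sqrt(mu/r2) = 3779.98 m/s
dV2 = V2*(1 - sqrt(2*r1/(r1+r2))) = 1445.78 m/s
Total dV = 3566 m/s

3566 m/s


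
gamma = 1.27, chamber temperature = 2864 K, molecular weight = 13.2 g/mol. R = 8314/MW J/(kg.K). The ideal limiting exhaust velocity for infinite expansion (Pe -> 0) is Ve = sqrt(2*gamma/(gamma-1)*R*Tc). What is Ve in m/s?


R = 8314 / 13.2 = 629.85 J/(kg.K)
Ve = sqrt(2 * 1.27 / (1.27 - 1) * 629.85 * 2864) = 4119 m/s

4119 m/s


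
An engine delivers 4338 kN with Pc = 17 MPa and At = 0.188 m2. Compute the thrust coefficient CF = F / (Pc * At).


CF = 4338000 / (17e6 * 0.188) = 1.36

1.36


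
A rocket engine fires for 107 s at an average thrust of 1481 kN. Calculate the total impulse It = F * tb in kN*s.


It = 1481 * 107 = 158467 kN*s

158467 kN*s


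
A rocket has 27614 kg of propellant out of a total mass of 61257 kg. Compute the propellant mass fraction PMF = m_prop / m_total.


PMF = 27614 / 61257 = 0.451

0.451


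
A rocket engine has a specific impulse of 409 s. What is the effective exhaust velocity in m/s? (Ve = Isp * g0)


Ve = Isp * g0 = 409 * 9.81 = 4012.3 m/s

4012.3 m/s


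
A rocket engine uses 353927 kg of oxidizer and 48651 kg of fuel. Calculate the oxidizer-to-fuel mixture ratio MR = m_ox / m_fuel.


MR = 353927 / 48651 = 7.27

7.27


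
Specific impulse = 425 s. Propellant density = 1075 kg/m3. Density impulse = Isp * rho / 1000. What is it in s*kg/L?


rho*Isp = 425 * 1075 / 1000 = 457 s*kg/L

457 s*kg/L


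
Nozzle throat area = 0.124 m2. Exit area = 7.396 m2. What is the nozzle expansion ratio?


AR = 7.396 / 0.124 = 59.6

59.6


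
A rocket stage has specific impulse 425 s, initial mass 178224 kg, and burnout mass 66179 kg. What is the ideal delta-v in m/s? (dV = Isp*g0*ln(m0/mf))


Ve = 425 * 9.81 = 4169.25 m/s
dV = 4169.25 * ln(178224/66179) = 4130 m/s

4130 m/s


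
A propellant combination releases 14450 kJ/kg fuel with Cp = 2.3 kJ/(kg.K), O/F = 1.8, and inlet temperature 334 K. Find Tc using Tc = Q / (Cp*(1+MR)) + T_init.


Tc = 14450 / (2.3 * (1 + 1.8)) + 334 = 2578 K

2578 K


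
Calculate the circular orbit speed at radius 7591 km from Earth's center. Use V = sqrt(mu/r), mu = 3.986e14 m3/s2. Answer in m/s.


V = sqrt(3.986e14 / 7591000) = 7246 m/s

7246 m/s


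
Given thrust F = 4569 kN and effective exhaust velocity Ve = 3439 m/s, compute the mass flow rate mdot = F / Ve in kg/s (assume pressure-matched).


mdot = F / Ve = 4569000 / 3439 = 1328.6 kg/s

1328.6 kg/s


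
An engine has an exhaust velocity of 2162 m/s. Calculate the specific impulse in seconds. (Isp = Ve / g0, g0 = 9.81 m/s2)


Isp = Ve / g0 = 2162 / 9.81 = 220.4 s

220.4 s


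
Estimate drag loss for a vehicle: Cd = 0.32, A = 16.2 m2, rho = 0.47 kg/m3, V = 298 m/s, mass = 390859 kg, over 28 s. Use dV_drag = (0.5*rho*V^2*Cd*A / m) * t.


D = 0.5 * 0.47 * 298^2 * 0.32 * 16.2 = 108184.58 N
a = 108184.58 / 390859 = 0.2768 m/s2
dV = 0.2768 * 28 = 7.8 m/s

7.8 m/s


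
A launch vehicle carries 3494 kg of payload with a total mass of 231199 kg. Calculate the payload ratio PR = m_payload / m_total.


PR = 3494 / 231199 = 0.0151

0.0151


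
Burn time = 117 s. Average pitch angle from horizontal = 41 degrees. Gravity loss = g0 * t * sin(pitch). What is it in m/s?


GL = 9.81 * 117 * sin(41 deg) = 753 m/s

753 m/s


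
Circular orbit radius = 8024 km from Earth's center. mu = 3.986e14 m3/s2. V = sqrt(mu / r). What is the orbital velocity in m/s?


V = sqrt(3.986e14 / 8024000) = 7048 m/s

7048 m/s


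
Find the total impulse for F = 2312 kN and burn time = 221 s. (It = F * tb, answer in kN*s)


It = 2312 * 221 = 510952 kN*s

510952 kN*s


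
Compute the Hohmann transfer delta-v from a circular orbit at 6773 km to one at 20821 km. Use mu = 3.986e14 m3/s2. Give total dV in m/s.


V1 = sqrt(mu/r1) = 7671.46 m/s
dV1 = V1*(sqrt(2*r2/(r1+r2)) - 1) = 1752.57 m/s
V2 = sqrt(mu/r2) = 4375.4 m/s
dV2 = V2*(1 - sqrt(2*r1/(r1+r2))) = 1309.8 m/s
Total dV = 3062 m/s

3062 m/s


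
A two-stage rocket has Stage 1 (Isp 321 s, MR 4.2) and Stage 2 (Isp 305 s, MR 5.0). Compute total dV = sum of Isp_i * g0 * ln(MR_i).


dV1 = 321 * 9.81 * ln(4.2) = 4519.1 m/s
dV2 = 305 * 9.81 * ln(5.0) = 4815.5 m/s
Total dV = 4519.1 + 4815.5 = 9334.6 m/s ~ 9335 m/s

9335 m/s


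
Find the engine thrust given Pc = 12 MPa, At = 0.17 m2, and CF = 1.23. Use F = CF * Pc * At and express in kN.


F = 1.23 * 12e6 * 0.17 = 2.5092e+06 N = 2509.2 kN

2509.2 kN


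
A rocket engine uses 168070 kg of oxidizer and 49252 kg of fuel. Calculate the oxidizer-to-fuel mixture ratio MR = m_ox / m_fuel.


MR = 168070 / 49252 = 3.41

3.41


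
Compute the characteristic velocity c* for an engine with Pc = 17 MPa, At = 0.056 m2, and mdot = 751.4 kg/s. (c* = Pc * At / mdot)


c* = 17e6 * 0.056 / 751.4 = 1267 m/s

1267 m/s


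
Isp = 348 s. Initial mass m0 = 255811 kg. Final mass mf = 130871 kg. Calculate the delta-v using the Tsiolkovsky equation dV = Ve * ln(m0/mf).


Ve = 348 * 9.81 = 3413.88 m/s
dV = 3413.88 * ln(255811/130871) = 2288 m/s

2288 m/s


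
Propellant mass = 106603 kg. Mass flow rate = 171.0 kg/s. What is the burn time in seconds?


tb = 106603 / 171.0 = 623.4 s

623.4 s


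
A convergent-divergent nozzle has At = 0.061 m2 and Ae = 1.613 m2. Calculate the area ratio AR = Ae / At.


AR = 1.613 / 0.061 = 26.4

26.4


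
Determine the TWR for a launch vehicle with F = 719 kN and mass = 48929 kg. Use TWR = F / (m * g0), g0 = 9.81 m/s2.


TWR = 719000 / (48929 * 9.81) = 1.5

1.5


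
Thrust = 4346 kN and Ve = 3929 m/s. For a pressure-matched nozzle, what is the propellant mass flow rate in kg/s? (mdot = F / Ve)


mdot = F / Ve = 4346000 / 3929 = 1106.1 kg/s

1106.1 kg/s


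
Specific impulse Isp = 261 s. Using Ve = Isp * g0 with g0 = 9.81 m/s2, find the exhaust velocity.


Ve = Isp * g0 = 261 * 9.81 = 2560.4 m/s

2560.4 m/s


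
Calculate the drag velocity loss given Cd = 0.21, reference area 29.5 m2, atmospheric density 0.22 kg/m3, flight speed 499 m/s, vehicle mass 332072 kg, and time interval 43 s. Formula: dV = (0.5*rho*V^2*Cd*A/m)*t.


D = 0.5 * 0.22 * 499^2 * 0.21 * 29.5 = 169681.73 N
a = 169681.73 / 332072 = 0.511 m/s2
dV = 0.511 * 43 = 22.0 m/s

22.0 m/s


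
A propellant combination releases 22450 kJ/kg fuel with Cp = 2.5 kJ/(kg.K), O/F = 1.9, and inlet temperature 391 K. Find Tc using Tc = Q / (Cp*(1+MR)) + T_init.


Tc = 22450 / (2.5 * (1 + 1.9)) + 391 = 3488 K

3488 K


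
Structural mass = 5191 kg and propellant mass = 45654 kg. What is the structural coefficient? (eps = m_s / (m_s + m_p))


eps = 5191 / (5191 + 45654) = 0.1021

0.1021


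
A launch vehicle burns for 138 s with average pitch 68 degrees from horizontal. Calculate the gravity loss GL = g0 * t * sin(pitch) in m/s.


GL = 9.81 * 138 * sin(68 deg) = 1255 m/s

1255 m/s


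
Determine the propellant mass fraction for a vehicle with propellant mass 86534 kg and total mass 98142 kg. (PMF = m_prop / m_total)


PMF = 86534 / 98142 = 0.882

0.882


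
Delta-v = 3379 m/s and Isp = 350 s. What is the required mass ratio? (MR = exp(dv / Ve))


Ve = 350 * 9.81 = 3433.5 m/s
MR = exp(3379 / 3433.5) = 2.675

2.675


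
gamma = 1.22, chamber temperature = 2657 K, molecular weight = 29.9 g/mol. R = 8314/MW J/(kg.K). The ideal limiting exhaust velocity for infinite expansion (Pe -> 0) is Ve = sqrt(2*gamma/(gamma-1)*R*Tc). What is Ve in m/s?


R = 8314 / 29.9 = 278.06 J/(kg.K)
Ve = sqrt(2 * 1.22 / (1.22 - 1) * 278.06 * 2657) = 2863 m/s

2863 m/s


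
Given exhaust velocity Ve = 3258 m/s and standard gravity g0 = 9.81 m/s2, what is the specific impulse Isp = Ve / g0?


Isp = Ve / g0 = 3258 / 9.81 = 332.1 s

332.1 s


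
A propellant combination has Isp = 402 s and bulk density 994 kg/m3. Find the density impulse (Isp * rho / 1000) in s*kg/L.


rho*Isp = 402 * 994 / 1000 = 400 s*kg/L

400 s*kg/L


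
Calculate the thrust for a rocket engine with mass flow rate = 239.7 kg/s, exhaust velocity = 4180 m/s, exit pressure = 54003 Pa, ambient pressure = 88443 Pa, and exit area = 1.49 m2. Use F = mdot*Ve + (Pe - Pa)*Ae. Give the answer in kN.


F = 239.7 * 4180 + (54003 - 88443) * 1.49 = 950630.0 N = 950.6 kN

950.6 kN


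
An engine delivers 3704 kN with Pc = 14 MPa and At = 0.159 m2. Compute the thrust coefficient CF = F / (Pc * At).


CF = 3704000 / (14e6 * 0.159) = 1.66

1.66


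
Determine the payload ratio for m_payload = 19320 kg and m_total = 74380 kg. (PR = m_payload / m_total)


PR = 19320 / 74380 = 0.2597

0.2597


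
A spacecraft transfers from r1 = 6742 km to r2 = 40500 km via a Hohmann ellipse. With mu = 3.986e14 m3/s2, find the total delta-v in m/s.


V1 = sqrt(mu/r1) = 7689.08 m/s
dV1 = V1*(sqrt(2*r2/(r1+r2)) - 1) = 2379.14 m/s
V2 = sqrt(mu/r2) = 3137.19 m/s
dV2 = V2*(1 - sqrt(2*r1/(r1+r2))) = 1461.14 m/s
Total dV = 3840 m/s

3840 m/s


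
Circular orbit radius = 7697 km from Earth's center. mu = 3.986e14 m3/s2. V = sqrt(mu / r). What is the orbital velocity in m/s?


V = sqrt(3.986e14 / 7697000) = 7196 m/s

7196 m/s


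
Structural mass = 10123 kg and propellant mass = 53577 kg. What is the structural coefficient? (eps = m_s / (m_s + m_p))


eps = 10123 / (10123 + 53577) = 0.1589

0.1589


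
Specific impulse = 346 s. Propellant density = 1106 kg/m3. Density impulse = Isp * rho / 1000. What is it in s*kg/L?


rho*Isp = 346 * 1106 / 1000 = 383 s*kg/L

383 s*kg/L


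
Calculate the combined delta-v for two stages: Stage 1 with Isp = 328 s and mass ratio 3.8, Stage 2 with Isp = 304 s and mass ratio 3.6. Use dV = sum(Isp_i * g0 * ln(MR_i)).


dV1 = 328 * 9.81 * ln(3.8) = 4295.6 m/s
dV2 = 304 * 9.81 * ln(3.6) = 3820.1 m/s
Total dV = 4295.6 + 3820.1 = 8115.7 m/s ~ 8116 m/s

8116 m/s


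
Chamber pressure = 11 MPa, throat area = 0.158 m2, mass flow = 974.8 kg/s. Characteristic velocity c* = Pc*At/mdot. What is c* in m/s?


c* = 11e6 * 0.158 / 974.8 = 1783 m/s

1783 m/s


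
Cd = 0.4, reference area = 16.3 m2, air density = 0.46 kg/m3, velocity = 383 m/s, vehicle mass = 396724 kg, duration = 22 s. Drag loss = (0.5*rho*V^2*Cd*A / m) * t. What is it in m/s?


D = 0.5 * 0.46 * 383^2 * 0.4 * 16.3 = 219974.82 N
a = 219974.82 / 396724 = 0.5545 m/s2
dV = 0.5545 * 22 = 12.2 m/s

12.2 m/s


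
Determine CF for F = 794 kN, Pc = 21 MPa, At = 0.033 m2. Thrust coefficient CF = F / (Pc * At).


CF = 794000 / (21e6 * 0.033) = 1.15

1.15


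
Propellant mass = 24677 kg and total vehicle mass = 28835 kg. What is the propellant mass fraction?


PMF = 24677 / 28835 = 0.856

0.856


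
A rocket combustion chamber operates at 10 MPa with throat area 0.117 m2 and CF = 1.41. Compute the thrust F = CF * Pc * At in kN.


F = 1.41 * 10e6 * 0.117 = 1.6497e+06 N = 1649.7 kN

1649.7 kN


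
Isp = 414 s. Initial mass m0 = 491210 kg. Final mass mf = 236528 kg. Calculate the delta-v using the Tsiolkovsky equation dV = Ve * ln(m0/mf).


Ve = 414 * 9.81 = 4061.34 m/s
dV = 4061.34 * ln(491210/236528) = 2968 m/s

2968 m/s


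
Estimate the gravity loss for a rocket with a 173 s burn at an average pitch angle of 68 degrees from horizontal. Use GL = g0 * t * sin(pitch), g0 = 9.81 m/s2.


GL = 9.81 * 173 * sin(68 deg) = 1574 m/s

1574 m/s


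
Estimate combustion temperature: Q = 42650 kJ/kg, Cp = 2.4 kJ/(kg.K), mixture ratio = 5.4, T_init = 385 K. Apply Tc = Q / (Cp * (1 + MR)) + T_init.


Tc = 42650 / (2.4 * (1 + 5.4)) + 385 = 3162 K

3162 K


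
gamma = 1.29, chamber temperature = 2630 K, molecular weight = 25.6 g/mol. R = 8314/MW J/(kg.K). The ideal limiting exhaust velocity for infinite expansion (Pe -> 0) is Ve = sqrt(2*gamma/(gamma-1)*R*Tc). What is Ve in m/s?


R = 8314 / 25.6 = 324.77 J/(kg.K)
Ve = sqrt(2 * 1.29 / (1.29 - 1) * 324.77 * 2630) = 2757 m/s

2757 m/s


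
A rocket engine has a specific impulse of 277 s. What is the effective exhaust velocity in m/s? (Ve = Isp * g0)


Ve = Isp * g0 = 277 * 9.81 = 2717.4 m/s

2717.4 m/s


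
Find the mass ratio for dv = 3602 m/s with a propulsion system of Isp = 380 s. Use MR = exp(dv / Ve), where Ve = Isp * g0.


Ve = 380 * 9.81 = 3727.8 m/s
MR = exp(3602 / 3727.8) = 2.628

2.628


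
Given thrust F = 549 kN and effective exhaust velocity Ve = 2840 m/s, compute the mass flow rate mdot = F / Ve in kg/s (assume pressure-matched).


mdot = F / Ve = 549000 / 2840 = 193.3 kg/s

193.3 kg/s


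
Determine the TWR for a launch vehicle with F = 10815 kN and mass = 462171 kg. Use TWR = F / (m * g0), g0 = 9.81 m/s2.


TWR = 10815000 / (462171 * 9.81) = 2.39

2.39


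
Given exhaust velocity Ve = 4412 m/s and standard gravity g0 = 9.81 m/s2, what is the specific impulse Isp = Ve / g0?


Isp = Ve / g0 = 4412 / 9.81 = 449.7 s

449.7 s


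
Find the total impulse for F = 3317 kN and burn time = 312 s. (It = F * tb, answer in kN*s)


It = 3317 * 312 = 1034904 kN*s

1034904 kN*s


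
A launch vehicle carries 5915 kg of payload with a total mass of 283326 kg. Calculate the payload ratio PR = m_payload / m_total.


PR = 5915 / 283326 = 0.0209

0.0209


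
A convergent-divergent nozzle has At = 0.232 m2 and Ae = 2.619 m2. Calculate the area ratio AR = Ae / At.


AR = 2.619 / 0.232 = 11.3

11.3


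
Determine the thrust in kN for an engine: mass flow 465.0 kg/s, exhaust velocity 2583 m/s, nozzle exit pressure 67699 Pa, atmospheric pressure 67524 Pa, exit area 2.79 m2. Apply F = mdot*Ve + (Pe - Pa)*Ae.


F = 465.0 * 2583 + (67699 - 67524) * 2.79 = 1.2016e+06 N = 1201.6 kN

1201.6 kN


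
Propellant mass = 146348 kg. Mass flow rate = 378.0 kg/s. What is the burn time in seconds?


tb = 146348 / 378.0 = 387.2 s

387.2 s


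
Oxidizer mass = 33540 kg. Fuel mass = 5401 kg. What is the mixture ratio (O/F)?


MR = 33540 / 5401 = 6.21

6.21


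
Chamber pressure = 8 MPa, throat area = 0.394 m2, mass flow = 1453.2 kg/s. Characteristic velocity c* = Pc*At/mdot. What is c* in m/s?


c* = 8e6 * 0.394 / 1453.2 = 2169 m/s

2169 m/s


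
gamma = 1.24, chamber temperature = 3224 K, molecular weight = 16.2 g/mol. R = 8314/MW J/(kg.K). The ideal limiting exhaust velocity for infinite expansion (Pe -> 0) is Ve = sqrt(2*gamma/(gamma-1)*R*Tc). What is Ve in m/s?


R = 8314 / 16.2 = 513.21 J/(kg.K)
Ve = sqrt(2 * 1.24 / (1.24 - 1) * 513.21 * 3224) = 4135 m/s

4135 m/s


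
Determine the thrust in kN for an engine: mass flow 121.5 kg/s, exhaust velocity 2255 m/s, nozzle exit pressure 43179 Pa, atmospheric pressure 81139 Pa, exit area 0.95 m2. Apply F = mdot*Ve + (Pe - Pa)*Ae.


F = 121.5 * 2255 + (43179 - 81139) * 0.95 = 237920.0 N = 237.9 kN

237.9 kN


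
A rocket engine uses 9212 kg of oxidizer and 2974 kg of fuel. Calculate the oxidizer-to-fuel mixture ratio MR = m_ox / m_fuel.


MR = 9212 / 2974 = 3.1

3.1


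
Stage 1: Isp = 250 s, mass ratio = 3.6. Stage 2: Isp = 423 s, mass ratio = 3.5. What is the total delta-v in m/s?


dV1 = 250 * 9.81 * ln(3.6) = 3141.5 m/s
dV2 = 423 * 9.81 * ln(3.5) = 5198.5 m/s
Total dV = 3141.5 + 5198.5 = 8340.0 m/s ~ 8340 m/s

8340 m/s


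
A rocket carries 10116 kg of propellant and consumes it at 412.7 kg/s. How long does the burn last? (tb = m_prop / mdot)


tb = 10116 / 412.7 = 24.5 s

24.5 s


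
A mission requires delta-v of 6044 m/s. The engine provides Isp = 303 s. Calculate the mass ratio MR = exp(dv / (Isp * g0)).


Ve = 303 * 9.81 = 2972.43 m/s
MR = exp(6044 / 2972.43) = 7.64

7.64


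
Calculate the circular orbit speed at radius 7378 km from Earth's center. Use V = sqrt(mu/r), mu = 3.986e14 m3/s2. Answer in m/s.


V = sqrt(3.986e14 / 7378000) = 7350 m/s

7350 m/s


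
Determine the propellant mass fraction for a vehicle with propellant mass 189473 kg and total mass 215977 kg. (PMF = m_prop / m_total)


PMF = 189473 / 215977 = 0.877

0.877


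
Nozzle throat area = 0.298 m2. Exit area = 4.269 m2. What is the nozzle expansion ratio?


AR = 4.269 / 0.298 = 14.3

14.3


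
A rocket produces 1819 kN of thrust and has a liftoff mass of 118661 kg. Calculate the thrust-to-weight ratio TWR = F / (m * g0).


TWR = 1819000 / (118661 * 9.81) = 1.56

1.56


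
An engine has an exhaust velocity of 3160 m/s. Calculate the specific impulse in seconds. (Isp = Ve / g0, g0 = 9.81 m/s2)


Isp = Ve / g0 = 3160 / 9.81 = 322.1 s

322.1 s


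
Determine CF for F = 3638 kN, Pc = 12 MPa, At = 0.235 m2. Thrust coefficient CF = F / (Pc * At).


CF = 3638000 / (12e6 * 0.235) = 1.29

1.29


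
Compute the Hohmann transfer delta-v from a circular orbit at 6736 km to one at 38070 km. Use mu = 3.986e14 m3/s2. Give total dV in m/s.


V1 = sqrt(mu/r1) = 7692.5 m/s
dV1 = V1*(sqrt(2*r2/(r1+r2)) - 1) = 2335.3 m/s
V2 = sqrt(mu/r2) = 3235.77 m/s
dV2 = V2*(1 - sqrt(2*r1/(r1+r2))) = 1461.47 m/s
Total dV = 3797 m/s

3797 m/s


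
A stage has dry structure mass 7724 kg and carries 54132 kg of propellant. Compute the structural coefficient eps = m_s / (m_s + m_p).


eps = 7724 / (7724 + 54132) = 0.1249

0.1249


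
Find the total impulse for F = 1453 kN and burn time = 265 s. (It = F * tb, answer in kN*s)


It = 1453 * 265 = 385045 kN*s

385045 kN*s


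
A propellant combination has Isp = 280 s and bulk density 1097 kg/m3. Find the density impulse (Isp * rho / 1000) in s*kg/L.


rho*Isp = 280 * 1097 / 1000 = 307 s*kg/L

307 s*kg/L


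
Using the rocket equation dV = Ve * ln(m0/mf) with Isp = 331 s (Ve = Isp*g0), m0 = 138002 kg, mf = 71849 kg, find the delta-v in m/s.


Ve = 331 * 9.81 = 3247.11 m/s
dV = 3247.11 * ln(138002/71849) = 2119 m/s

2119 m/s


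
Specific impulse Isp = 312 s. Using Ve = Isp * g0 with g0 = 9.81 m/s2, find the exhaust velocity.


Ve = Isp * g0 = 312 * 9.81 = 3060.7 m/s

3060.7 m/s


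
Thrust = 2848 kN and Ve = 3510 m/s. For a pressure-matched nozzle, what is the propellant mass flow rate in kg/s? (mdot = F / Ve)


mdot = F / Ve = 2848000 / 3510 = 811.4 kg/s

811.4 kg/s


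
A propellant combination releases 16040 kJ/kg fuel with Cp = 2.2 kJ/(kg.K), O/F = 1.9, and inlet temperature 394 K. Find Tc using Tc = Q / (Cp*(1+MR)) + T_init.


Tc = 16040 / (2.2 * (1 + 1.9)) + 394 = 2908 K

2908 K


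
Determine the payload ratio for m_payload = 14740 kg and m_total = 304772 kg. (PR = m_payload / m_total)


PR = 14740 / 304772 = 0.0484

0.0484


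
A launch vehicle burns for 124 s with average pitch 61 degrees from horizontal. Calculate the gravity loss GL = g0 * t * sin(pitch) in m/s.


GL = 9.81 * 124 * sin(61 deg) = 1064 m/s

1064 m/s


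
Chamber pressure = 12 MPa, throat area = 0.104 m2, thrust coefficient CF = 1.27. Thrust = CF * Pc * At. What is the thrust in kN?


F = 1.27 * 12e6 * 0.104 = 1.5850e+06 N = 1585.0 kN

1585.0 kN


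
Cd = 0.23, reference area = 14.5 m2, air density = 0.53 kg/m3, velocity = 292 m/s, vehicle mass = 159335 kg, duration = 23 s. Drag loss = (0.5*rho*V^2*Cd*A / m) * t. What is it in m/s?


D = 0.5 * 0.53 * 292^2 * 0.23 * 14.5 = 75354.19 N
a = 75354.19 / 159335 = 0.4729 m/s2
dV = 0.4729 * 23 = 10.9 m/s

10.9 m/s


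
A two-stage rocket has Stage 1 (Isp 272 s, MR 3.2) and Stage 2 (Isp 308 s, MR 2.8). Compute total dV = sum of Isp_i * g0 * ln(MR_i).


dV1 = 272 * 9.81 * ln(3.2) = 3103.7 m/s
dV2 = 308 * 9.81 * ln(2.8) = 3111.0 m/s
Total dV = 3103.7 + 3111.0 = 6214.7 m/s ~ 6215 m/s

6215 m/s


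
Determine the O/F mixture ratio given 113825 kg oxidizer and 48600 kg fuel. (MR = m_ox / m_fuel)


MR = 113825 / 48600 = 2.34

2.34


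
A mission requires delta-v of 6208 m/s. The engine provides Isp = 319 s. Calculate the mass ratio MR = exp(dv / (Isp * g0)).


Ve = 319 * 9.81 = 3129.39 m/s
MR = exp(6208 / 3129.39) = 7.27

7.27


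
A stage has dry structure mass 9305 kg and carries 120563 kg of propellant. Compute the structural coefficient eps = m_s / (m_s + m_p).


eps = 9305 / (9305 + 120563) = 0.0716

0.0716


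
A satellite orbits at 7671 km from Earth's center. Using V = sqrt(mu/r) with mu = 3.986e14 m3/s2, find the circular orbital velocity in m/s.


V = sqrt(3.986e14 / 7671000) = 7208 m/s

7208 m/s


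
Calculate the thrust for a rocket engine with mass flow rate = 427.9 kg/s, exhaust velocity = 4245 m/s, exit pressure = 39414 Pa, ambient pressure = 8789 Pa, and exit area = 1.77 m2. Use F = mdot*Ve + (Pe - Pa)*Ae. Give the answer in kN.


F = 427.9 * 4245 + (39414 - 8789) * 1.77 = 1.8706e+06 N = 1870.6 kN

1870.6 kN


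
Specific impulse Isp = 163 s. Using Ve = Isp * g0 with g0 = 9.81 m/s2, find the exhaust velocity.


Ve = Isp * g0 = 163 * 9.81 = 1599.0 m/s

1599.0 m/s


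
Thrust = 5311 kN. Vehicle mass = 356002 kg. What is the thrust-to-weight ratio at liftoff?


TWR = 5311000 / (356002 * 9.81) = 1.52

1.52


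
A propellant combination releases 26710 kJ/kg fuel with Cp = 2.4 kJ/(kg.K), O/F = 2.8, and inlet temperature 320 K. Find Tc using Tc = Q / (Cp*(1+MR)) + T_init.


Tc = 26710 / (2.4 * (1 + 2.8)) + 320 = 3249 K

3249 K


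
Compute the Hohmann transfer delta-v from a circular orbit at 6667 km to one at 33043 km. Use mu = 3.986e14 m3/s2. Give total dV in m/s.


V1 = sqrt(mu/r1) = 7732.21 m/s
dV1 = V1*(sqrt(2*r2/(r1+r2)) - 1) = 2242.69 m/s
V2 = sqrt(mu/r2) = 3473.19 m/s
dV2 = V2*(1 - sqrt(2*r1/(r1+r2))) = 1460.58 m/s
Total dV = 3703 m/s

3703 m/s


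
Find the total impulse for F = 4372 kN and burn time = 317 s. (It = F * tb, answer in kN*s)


It = 4372 * 317 = 1385924 kN*s

1385924 kN*s


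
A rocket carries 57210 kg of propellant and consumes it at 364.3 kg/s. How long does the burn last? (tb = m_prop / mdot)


tb = 57210 / 364.3 = 157.0 s

157.0 s


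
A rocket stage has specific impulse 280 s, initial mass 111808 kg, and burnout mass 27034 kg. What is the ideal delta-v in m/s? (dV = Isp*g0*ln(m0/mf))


Ve = 280 * 9.81 = 2746.8 m/s
dV = 2746.8 * ln(111808/27034) = 3900 m/s

3900 m/s


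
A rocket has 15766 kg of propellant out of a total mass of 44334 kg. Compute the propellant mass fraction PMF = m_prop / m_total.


PMF = 15766 / 44334 = 0.356

0.356


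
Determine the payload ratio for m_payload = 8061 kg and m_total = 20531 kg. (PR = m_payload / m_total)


PR = 8061 / 20531 = 0.3926

0.3926


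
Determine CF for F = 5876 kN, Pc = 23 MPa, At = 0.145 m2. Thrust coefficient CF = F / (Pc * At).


CF = 5876000 / (23e6 * 0.145) = 1.76

1.76


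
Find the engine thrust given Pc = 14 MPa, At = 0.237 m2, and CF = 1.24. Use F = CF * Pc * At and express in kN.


F = 1.24 * 14e6 * 0.237 = 4.1143e+06 N = 4114.3 kN

4114.3 kN


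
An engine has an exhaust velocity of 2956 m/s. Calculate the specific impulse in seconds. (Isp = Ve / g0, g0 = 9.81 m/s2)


Isp = Ve / g0 = 2956 / 9.81 = 301.3 s

301.3 s


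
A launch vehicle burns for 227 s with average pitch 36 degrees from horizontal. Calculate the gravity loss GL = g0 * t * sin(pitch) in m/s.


GL = 9.81 * 227 * sin(36 deg) = 1309 m/s

1309 m/s


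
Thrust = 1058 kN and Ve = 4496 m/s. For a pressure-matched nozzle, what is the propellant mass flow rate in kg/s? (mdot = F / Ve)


mdot = F / Ve = 1058000 / 4496 = 235.3 kg/s

235.3 kg/s


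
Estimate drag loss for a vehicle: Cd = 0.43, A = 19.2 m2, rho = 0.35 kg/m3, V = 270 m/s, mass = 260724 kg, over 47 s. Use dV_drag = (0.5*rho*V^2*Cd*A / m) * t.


D = 0.5 * 0.35 * 270^2 * 0.43 * 19.2 = 105325.92 N
a = 105325.92 / 260724 = 0.404 m/s2
dV = 0.404 * 47 = 19.0 m/s

19.0 m/s


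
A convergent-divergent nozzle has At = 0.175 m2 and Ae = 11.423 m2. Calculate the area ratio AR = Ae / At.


AR = 11.423 / 0.175 = 65.3

65.3


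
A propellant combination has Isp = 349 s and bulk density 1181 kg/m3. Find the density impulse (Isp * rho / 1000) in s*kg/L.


rho*Isp = 349 * 1181 / 1000 = 412 s*kg/L

412 s*kg/L


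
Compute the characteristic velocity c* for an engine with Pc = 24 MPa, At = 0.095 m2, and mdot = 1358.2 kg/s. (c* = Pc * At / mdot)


c* = 24e6 * 0.095 / 1358.2 = 1679 m/s

1679 m/s


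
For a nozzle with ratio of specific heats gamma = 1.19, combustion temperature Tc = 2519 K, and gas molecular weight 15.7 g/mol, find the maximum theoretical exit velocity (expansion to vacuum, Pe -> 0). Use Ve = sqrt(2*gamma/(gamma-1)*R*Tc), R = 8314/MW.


R = 8314 / 15.7 = 529.55 J/(kg.K)
Ve = sqrt(2 * 1.19 / (1.19 - 1) * 529.55 * 2519) = 4088 m/s

4088 m/s


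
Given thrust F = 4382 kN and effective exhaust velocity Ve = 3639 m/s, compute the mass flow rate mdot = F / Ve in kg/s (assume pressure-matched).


mdot = F / Ve = 4382000 / 3639 = 1204.2 kg/s

1204.2 kg/s


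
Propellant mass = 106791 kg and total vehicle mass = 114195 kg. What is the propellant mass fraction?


PMF = 106791 / 114195 = 0.935

0.935


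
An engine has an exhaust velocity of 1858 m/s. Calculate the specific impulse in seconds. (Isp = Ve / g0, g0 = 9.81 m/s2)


Isp = Ve / g0 = 1858 / 9.81 = 189.4 s

189.4 s


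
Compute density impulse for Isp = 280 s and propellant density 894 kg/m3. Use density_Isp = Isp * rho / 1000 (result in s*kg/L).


rho*Isp = 280 * 894 / 1000 = 250 s*kg/L

250 s*kg/L


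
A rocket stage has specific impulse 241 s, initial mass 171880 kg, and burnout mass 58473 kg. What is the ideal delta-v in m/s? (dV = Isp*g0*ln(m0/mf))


Ve = 241 * 9.81 = 2364.21 m/s
dV = 2364.21 * ln(171880/58473) = 2549 m/s

2549 m/s


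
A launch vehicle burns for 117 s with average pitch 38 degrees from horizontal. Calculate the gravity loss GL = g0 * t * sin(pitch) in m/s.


GL = 9.81 * 117 * sin(38 deg) = 707 m/s

707 m/s


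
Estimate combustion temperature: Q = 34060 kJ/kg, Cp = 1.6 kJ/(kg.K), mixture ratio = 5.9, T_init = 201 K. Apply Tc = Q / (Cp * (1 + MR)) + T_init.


Tc = 34060 / (1.6 * (1 + 5.9)) + 201 = 3286 K

3286 K


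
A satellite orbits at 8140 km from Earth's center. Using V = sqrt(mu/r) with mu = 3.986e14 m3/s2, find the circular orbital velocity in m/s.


V = sqrt(3.986e14 / 8140000) = 6998 m/s

6998 m/s


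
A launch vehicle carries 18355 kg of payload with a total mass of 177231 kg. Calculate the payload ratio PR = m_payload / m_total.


PR = 18355 / 177231 = 0.1036

0.1036


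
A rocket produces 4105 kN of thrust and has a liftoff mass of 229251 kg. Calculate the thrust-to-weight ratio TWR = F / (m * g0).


TWR = 4105000 / (229251 * 9.81) = 1.83

1.83


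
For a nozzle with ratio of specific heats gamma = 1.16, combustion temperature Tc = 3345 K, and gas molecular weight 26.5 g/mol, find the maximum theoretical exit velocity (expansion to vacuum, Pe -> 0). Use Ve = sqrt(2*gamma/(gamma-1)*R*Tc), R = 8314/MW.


R = 8314 / 26.5 = 313.74 J/(kg.K)
Ve = sqrt(2 * 1.16 / (1.16 - 1) * 313.74 * 3345) = 3901 m/s

3901 m/s


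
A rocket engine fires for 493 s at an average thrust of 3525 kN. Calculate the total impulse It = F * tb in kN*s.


It = 3525 * 493 = 1737825 kN*s

1737825 kN*s


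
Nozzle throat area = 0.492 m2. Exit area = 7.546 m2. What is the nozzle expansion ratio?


AR = 7.546 / 0.492 = 15.3

15.3


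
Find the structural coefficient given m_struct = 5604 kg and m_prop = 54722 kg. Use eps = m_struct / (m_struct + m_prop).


eps = 5604 / (5604 + 54722) = 0.0929

0.0929


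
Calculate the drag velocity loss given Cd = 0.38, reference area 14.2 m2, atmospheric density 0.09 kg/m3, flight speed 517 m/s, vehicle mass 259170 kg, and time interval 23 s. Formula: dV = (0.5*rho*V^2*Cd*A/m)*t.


D = 0.5 * 0.09 * 517^2 * 0.38 * 14.2 = 64903.11 N
a = 64903.11 / 259170 = 0.2504 m/s2
dV = 0.2504 * 23 = 5.8 m/s

5.8 m/s


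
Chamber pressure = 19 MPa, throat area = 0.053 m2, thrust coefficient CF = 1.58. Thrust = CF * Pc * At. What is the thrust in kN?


F = 1.58 * 19e6 * 0.053 = 1.5911e+06 N = 1591.1 kN

1591.1 kN


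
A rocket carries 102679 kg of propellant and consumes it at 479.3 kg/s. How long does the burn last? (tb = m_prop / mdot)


tb = 102679 / 479.3 = 214.2 s

214.2 s


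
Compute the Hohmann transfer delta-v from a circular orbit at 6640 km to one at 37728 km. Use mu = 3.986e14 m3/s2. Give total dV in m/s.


V1 = sqrt(mu/r1) = 7747.91 m/s
dV1 = V1*(sqrt(2*r2/(r1+r2)) - 1) = 2356.16 m/s
V2 = sqrt(mu/r2) = 3250.4 m/s
dV2 = V2*(1 - sqrt(2*r1/(r1+r2))) = 1472.12 m/s
Total dV = 3828 m/s

3828 m/s


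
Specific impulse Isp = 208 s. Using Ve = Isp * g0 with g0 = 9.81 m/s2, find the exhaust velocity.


Ve = Isp * g0 = 208 * 9.81 = 2040.5 m/s

2040.5 m/s


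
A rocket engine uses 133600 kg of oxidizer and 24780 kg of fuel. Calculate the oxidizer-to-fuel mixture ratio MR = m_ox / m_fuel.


MR = 133600 / 24780 = 5.39

5.39


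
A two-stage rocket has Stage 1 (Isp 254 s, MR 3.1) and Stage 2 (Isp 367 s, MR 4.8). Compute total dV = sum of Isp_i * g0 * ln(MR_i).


dV1 = 254 * 9.81 * ln(3.1) = 2819.2 m/s
dV2 = 367 * 9.81 * ln(4.8) = 5647.4 m/s
Total dV = 2819.2 + 5647.4 = 8466.6 m/s ~ 8467 m/s

8467 m/s


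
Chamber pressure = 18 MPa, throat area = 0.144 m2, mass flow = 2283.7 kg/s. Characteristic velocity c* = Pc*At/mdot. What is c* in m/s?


c* = 18e6 * 0.144 / 2283.7 = 1135 m/s

1135 m/s


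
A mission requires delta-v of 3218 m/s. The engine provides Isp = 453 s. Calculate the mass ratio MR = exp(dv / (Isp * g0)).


Ve = 453 * 9.81 = 4443.93 m/s
MR = exp(3218 / 4443.93) = 2.063

2.063


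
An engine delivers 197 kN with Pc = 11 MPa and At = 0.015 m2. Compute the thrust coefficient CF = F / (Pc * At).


CF = 197000 / (11e6 * 0.015) = 1.19

1.19


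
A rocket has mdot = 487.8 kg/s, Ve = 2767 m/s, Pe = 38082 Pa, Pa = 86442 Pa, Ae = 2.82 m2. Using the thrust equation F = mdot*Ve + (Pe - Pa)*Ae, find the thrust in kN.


F = 487.8 * 2767 + (38082 - 86442) * 2.82 = 1.2134e+06 N = 1213.4 kN

1213.4 kN


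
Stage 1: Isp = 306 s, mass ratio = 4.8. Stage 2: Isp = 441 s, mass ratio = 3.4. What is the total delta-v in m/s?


dV1 = 306 * 9.81 * ln(4.8) = 4708.8 m/s
dV2 = 441 * 9.81 * ln(3.4) = 5294.3 m/s
Total dV = 4708.8 + 5294.3 = 10003.1 m/s ~ 10003 m/s

10003 m/s


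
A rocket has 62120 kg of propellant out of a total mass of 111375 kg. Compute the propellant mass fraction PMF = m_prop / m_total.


PMF = 62120 / 111375 = 0.558

0.558


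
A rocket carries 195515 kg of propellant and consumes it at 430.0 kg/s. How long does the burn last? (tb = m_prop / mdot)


tb = 195515 / 430.0 = 454.7 s

454.7 s


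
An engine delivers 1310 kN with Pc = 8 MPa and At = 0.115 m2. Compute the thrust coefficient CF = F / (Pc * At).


CF = 1310000 / (8e6 * 0.115) = 1.42

1.42


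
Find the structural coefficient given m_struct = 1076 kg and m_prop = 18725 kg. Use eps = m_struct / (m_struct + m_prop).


eps = 1076 / (1076 + 18725) = 0.0543

0.0543


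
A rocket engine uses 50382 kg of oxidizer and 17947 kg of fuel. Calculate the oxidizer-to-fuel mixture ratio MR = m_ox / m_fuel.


MR = 50382 / 17947 = 2.81

2.81


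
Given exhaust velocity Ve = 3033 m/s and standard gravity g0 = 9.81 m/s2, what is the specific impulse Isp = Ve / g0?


Isp = Ve / g0 = 3033 / 9.81 = 309.2 s

309.2 s


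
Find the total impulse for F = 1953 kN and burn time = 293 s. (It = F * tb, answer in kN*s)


It = 1953 * 293 = 572229 kN*s

572229 kN*s


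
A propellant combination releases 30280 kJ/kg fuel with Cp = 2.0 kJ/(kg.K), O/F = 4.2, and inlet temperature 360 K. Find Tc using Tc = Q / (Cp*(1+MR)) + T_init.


Tc = 30280 / (2.0 * (1 + 4.2)) + 360 = 3272 K

3272 K


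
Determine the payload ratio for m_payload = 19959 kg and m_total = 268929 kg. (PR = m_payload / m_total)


PR = 19959 / 268929 = 0.0742

0.0742


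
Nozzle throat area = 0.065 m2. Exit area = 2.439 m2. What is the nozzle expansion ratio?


AR = 2.439 / 0.065 = 37.5

37.5


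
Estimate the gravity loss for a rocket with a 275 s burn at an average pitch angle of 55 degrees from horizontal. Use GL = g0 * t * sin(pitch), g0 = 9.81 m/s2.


GL = 9.81 * 275 * sin(55 deg) = 2210 m/s

2210 m/s


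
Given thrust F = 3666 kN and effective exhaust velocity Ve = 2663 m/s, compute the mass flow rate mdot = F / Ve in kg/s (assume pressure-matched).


mdot = F / Ve = 3666000 / 2663 = 1376.6 kg/s

1376.6 kg/s


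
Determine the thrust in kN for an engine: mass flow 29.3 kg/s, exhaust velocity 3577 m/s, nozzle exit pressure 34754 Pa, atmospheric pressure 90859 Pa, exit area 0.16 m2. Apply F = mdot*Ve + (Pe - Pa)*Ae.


F = 29.3 * 3577 + (34754 - 90859) * 0.16 = 95829.0 N = 95.8 kN

95.8 kN


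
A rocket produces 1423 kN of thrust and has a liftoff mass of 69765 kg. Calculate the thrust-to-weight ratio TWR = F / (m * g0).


TWR = 1423000 / (69765 * 9.81) = 2.08

2.08


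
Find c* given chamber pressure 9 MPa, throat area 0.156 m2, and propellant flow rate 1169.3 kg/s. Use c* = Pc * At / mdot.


c* = 9e6 * 0.156 / 1169.3 = 1201 m/s

1201 m/s


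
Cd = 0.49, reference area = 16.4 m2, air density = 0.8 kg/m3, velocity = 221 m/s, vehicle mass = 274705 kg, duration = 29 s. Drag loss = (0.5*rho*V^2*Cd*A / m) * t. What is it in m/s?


D = 0.5 * 0.8 * 221^2 * 0.49 * 16.4 = 156994.51 N
a = 156994.51 / 274705 = 0.5715 m/s2
dV = 0.5715 * 29 = 16.6 m/s

16.6 m/s


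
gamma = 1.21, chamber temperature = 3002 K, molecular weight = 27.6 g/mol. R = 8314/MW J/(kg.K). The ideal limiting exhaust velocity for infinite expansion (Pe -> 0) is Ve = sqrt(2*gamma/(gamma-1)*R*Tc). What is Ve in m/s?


R = 8314 / 27.6 = 301.23 J/(kg.K)
Ve = sqrt(2 * 1.21 / (1.21 - 1) * 301.23 * 3002) = 3228 m/s

3228 m/s


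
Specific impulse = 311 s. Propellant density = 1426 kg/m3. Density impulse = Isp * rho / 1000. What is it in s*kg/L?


rho*Isp = 311 * 1426 / 1000 = 443 s*kg/L

443 s*kg/L


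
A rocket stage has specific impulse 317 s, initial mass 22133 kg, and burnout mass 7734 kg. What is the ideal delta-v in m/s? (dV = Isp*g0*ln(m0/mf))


Ve = 317 * 9.81 = 3109.77 m/s
dV = 3109.77 * ln(22133/7734) = 3270 m/s

3270 m/s


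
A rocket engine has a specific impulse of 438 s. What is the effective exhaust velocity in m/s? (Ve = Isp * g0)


Ve = Isp * g0 = 438 * 9.81 = 4296.8 m/s

4296.8 m/s


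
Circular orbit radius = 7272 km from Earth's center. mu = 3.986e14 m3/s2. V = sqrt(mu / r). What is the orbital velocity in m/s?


V = sqrt(3.986e14 / 7272000) = 7404 m/s

7404 m/s


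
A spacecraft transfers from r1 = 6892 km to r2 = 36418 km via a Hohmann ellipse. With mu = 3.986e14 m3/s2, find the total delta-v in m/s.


V1 = sqrt(mu/r1) = 7604.94 m/s
dV1 = V1*(sqrt(2*r2/(r1+r2)) - 1) = 2257.28 m/s
V2 = sqrt(mu/r2) = 3308.34 m/s
dV2 = V2*(1 - sqrt(2*r1/(r1+r2))) = 1441.95 m/s
Total dV = 3699 m/s

3699 m/s


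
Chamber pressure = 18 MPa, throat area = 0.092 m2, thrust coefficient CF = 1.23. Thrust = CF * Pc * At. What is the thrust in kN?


F = 1.23 * 18e6 * 0.092 = 2.0369e+06 N = 2036.9 kN

2036.9 kN


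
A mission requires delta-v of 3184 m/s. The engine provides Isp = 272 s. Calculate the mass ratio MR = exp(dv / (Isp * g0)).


Ve = 272 * 9.81 = 2668.32 m/s
MR = exp(3184 / 2668.32) = 3.298

3.298


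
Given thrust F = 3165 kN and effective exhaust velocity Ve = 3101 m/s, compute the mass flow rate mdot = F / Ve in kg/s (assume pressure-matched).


mdot = F / Ve = 3165000 / 3101 = 1020.6 kg/s

1020.6 kg/s


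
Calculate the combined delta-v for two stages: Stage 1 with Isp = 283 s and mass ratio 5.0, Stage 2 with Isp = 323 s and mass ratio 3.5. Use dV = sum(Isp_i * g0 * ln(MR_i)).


dV1 = 283 * 9.81 * ln(5.0) = 4468.2 m/s
dV2 = 323 * 9.81 * ln(3.5) = 3969.5 m/s
Total dV = 4468.2 + 3969.5 = 8437.7 m/s ~ 8438 m/s

8438 m/s


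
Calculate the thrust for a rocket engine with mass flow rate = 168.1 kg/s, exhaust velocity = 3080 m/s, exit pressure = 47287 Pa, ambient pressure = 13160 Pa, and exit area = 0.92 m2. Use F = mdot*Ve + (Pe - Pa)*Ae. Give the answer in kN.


F = 168.1 * 3080 + (47287 - 13160) * 0.92 = 549145.0 N = 549.1 kN

549.1 kN


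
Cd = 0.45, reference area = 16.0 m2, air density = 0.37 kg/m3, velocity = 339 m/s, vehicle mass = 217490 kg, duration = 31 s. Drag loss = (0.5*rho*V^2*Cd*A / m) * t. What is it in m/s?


D = 0.5 * 0.37 * 339^2 * 0.45 * 16.0 = 153074.77 N
a = 153074.77 / 217490 = 0.7038 m/s2
dV = 0.7038 * 31 = 21.8 m/s

21.8 m/s


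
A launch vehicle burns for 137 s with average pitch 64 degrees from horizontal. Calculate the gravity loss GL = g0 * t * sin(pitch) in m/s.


GL = 9.81 * 137 * sin(64 deg) = 1208 m/s

1208 m/s


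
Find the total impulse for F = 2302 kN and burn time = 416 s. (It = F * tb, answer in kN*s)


It = 2302 * 416 = 957632 kN*s

957632 kN*s


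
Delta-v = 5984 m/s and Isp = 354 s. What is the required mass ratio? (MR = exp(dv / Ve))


Ve = 354 * 9.81 = 3472.74 m/s
MR = exp(5984 / 3472.74) = 5.602

5.602


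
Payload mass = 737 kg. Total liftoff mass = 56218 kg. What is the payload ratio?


PR = 737 / 56218 = 0.0131

0.0131


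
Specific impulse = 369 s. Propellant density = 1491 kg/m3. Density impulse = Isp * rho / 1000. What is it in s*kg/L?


rho*Isp = 369 * 1491 / 1000 = 550 s*kg/L

550 s*kg/L


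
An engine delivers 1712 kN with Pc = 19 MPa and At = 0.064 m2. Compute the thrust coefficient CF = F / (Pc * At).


CF = 1712000 / (19e6 * 0.064) = 1.41

1.41


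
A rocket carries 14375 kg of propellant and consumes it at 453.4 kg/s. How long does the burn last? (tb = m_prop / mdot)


tb = 14375 / 453.4 = 31.7 s

31.7 s


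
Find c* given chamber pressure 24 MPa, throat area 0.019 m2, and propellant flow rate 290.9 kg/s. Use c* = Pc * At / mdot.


c* = 24e6 * 0.019 / 290.9 = 1568 m/s

1568 m/s


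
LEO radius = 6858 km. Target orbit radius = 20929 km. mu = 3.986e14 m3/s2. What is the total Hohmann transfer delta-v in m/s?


V1 = sqrt(mu/r1) = 7623.77 m/s
dV1 = V1*(sqrt(2*r2/(r1+r2)) - 1) = 1733.26 m/s
V2 = sqrt(mu/r2) = 4364.1 m/s
dV2 = V2*(1 - sqrt(2*r1/(r1+r2))) = 1297.99 m/s
Total dV = 3031 m/s

3031 m/s
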